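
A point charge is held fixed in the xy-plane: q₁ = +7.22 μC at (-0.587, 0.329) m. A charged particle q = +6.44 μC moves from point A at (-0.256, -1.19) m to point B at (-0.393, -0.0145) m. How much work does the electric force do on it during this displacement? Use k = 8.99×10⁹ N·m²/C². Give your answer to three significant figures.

-0.791 J

The work done by the electric force is W_field = −ΔU = −q(V_B − V_A) = q(V_A − V_B).
At A: distance to the source charge is 1.55 m; V_A = kq₁/r = 4.18×10⁴ V.
At B: distance to the source charge is 0.394 m; V_B = kq₁/r = 1.65×10⁵ V.
ΔV = V_B − V_A = 1.23×10⁵ V.
W_field = −qΔV = −(6.44×10⁻⁶ C)(1.23×10⁵ V) = -0.791 J.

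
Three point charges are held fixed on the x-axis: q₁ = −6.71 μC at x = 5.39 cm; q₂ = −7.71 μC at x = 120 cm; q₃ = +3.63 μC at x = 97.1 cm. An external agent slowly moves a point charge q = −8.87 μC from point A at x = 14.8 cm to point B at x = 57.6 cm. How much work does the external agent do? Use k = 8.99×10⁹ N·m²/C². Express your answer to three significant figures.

-4.64 J

For quasistatic motion the external work equals the change in potential energy: W_ext = qΔV = q(V_B − V_A).
At A: distances to the source charges are 0.0941 m, 1.05 m, 0.823 m; V_A = Σ kqᵢ/rᵢ = -6.67×10⁵ V.
At B: distances to the source charges are 0.522 m, 0.624 m, 0.395 m; V_B = Σ kqᵢ/rᵢ = -1.44×10⁵ V.
ΔV = V_B − V_A = 5.23×10⁵ V.
W_ext = qΔV = (-8.87×10⁻⁶ C)(5.23×10⁵ V) = -4.64 J.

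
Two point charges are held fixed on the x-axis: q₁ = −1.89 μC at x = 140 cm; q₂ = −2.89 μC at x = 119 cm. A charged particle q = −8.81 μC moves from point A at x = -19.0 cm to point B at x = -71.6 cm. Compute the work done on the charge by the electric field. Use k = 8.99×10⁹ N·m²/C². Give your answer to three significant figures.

0.0692 J

The work done by the electric force is W_field = −ΔU = −q(V_B − V_A) = q(V_A − V_B).
At A: distances to the source charges are 1.59 m, 1.38 m; V_A = Σ kqᵢ/rᵢ = -2.95×10⁴ V.
At B: distances to the source charges are 2.12 m, 1.91 m; V_B = Σ kqᵢ/rᵢ = -2.17×10⁴ V.
ΔV = V_B − V_A = 7850 V.
W_field = −qΔV = −(-8.81×10⁻⁶ C)(7850 V) = 0.0692 J.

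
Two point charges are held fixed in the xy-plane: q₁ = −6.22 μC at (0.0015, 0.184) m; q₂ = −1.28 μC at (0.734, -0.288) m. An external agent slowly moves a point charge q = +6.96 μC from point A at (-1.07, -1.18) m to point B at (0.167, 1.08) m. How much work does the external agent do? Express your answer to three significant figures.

-0.217 J

For quasistatic motion the external work equals the change in potential energy: W_ext = qΔV = q(V_B − V_A).
At A: distances to the source charges are 1.73 m, 2.01 m; V_A = Σ kqᵢ/rᵢ = -3.80×10⁴ V.
At B: distances to the source charges are 0.911 m, 1.48 m; V_B = Σ kqᵢ/rᵢ = -6.91×10⁴ V.
ΔV = V_B − V_A = -3.12×10⁴ V.
W_ext = qΔV = (6.96×10⁻⁶ C)(-3.12×10⁴ V) = -0.217 J.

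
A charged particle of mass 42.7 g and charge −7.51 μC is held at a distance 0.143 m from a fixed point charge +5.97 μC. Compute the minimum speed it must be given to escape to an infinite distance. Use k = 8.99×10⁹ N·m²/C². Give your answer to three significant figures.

To just escape, total mechanical energy must reach zero at infinity: ½mv²_min + U = 0, so ½mv²_min = −U = |kQq|/r.
|U| = |kQq|/r = (8.99×10⁹ N·m²/C²)(5.97×10⁻⁶)(7.51×10⁻⁶)/(0.143) = 2.82 J.
v_min = √(2|U|/m) = √(2·2.82/0.0427) = 11.5 m/s.

11.5 m/s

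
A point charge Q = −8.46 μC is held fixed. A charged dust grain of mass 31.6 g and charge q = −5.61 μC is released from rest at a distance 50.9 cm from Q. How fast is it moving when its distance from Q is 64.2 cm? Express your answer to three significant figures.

3.32 m/s

Only the electrostatic force acts, so mechanical energy is conserved: ½mv² = U₁ − U₂ = kQq(1/r₁ − 1/r₂).
U₁ − U₂ = (8.99×10⁹ N·m²/C²)(-8.46×10⁻⁶ C)(-5.61×10⁻⁶ C)(1/0.509 − 1/0.642) = 0.174 J.
v = √(2·0.174/0.0316) = 3.32 m/s.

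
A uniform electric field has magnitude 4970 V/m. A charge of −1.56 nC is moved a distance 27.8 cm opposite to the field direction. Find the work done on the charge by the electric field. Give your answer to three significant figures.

2.16×10⁻⁶ J

The potential change for a displacement 27.8 cm opposite to the field direction is ΔV = +Ed = 1380 V.
W_field = −qΔV = 2.16×10⁻⁶ J.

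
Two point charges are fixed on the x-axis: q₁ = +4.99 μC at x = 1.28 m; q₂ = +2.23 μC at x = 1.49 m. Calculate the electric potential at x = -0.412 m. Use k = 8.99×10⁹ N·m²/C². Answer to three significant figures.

The total potential is the scalar sum of each charge's contribution, V = Σ kqᵢ/rᵢ.
Distances from the field point to each charge: r₁ = 1.69 m, r₂ = 1.90 m.
V = k[(4.99×10⁻⁶)/(1.69) + (2.23×10⁻⁶)/(1.90)] = 3.71×10⁴ V.

3.71×10⁴ V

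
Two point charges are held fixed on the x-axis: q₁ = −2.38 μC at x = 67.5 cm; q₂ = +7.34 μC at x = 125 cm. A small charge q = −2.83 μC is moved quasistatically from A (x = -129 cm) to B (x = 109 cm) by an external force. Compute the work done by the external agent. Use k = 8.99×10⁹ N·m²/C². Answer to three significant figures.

For quasistatic motion the external work equals the change in potential energy: W_ext = qΔV = q(V_B − V_A).
At A: distances to the source charges are 1.97 m, 2.54 m; V_A = Σ kqᵢ/rᵢ = 1.51×10⁴ V.
At B: distances to the source charges are 0.415 m, 0.160 m; V_B = Σ kqᵢ/rᵢ = 3.61×10⁵ V.
ΔV = V_B − V_A = 3.46×10⁵ V.
W_ext = qΔV = (-2.83×10⁻⁶ C)(3.46×10⁵ V) = -0.979 J.

-0.979 J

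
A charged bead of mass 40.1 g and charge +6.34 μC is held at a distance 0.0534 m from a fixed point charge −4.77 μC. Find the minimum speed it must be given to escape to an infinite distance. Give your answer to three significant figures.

15.9 m/s

To just escape, total mechanical energy must reach zero at infinity: ½mv²_min + U = 0, so ½mv²_min = −U = |kQq|/r.
|U| = |kQq|/r = (8.99×10⁹ N·m²/C²)(4.77×10⁻⁶)(6.34×10⁻⁶)/(0.0534) = 5.09 J.
v_min = √(2|U|/m) = √(2·5.09/0.0401) = 15.9 m/s.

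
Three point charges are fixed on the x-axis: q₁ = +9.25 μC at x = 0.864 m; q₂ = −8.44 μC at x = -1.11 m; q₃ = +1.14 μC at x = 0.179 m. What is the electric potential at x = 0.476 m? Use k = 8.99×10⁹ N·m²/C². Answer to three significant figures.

2.01×10⁵ V

The total potential is the scalar sum of each charge's contribution, V = Σ kqᵢ/rᵢ.
Distances from the field point to each charge: r₁ = 0.388 m, r₂ = 1.59 m, r₃ = 0.297 m.
V = k[(9.25×10⁻⁶)/(0.388) + (-8.44×10⁻⁶)/(1.59) + (1.14×10⁻⁶)/(0.297)] = 2.01×10⁵ V.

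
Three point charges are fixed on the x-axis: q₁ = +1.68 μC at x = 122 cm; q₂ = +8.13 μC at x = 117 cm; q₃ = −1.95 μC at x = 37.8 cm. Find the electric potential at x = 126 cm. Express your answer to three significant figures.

1.17×10⁶ V

The total potential is the scalar sum of each charge's contribution, V = Σ kqᵢ/rᵢ.
Distances from the field point to each charge: r₁ = 0.0400 m, r₂ = 0.0900 m, r₃ = 0.882 m.
V = k[(1.68×10⁻⁶)/(0.0400) + (8.13×10⁻⁶)/(0.0900) + (-1.95×10⁻⁶)/(0.882)] = 1.17×10⁶ V.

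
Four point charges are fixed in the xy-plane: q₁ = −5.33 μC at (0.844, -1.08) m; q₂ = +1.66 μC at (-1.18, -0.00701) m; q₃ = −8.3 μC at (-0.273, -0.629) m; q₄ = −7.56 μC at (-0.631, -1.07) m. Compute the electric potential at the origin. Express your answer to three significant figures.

-1.86×10⁵ V

The total potential is the scalar sum of each charge's contribution, V = Σ kqᵢ/rᵢ.
Distances from the field point to each charge: r₁ = 1.37 m, r₂ = 1.18 m, r₃ = 0.686 m, r₄ = 1.24 m.
V = k[(-5.33×10⁻⁶)/(1.37) + (1.66×10⁻⁶)/(1.18) + (-8.30×10⁻⁶)/(0.686) + (-7.56×10⁻⁶)/(1.24)] = -1.86×10⁵ V.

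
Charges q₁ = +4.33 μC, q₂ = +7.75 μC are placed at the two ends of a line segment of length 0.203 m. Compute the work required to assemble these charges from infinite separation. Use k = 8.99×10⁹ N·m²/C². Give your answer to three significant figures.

1.49 J

The work to assemble the configuration equals its total potential energy, U = Σ kqᵢqⱼ/rᵢⱼ over all pairs.
The separation is r = 0.203 m.
U = (1.49) = 1.49 J.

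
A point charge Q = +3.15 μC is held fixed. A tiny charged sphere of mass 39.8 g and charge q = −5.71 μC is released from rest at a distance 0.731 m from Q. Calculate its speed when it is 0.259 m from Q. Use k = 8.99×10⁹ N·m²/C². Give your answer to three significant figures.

4.50 m/s

Only the electrostatic force acts, so mechanical energy is conserved: ½mv² = U₁ − U₂ = kQq(1/r₁ − 1/r₂).
U₁ − U₂ = (8.99×10⁹ N·m²/C²)(3.15×10⁻⁶ C)(-5.71×10⁻⁶ C)(1/0.731 − 1/0.259) = 0.403 J.
v = √(2·0.403/0.0398) = 4.50 m/s.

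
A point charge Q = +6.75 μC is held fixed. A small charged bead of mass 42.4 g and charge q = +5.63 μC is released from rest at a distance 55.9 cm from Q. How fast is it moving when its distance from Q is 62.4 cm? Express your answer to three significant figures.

1.73 m/s

Only the electrostatic force acts, so mechanical energy is conserved: ½mv² = U₁ − U₂ = kQq(1/r₁ − 1/r₂).
U₁ − U₂ = (8.99×10⁹ N·m²/C²)(6.75×10⁻⁶ C)(5.63×10⁻⁶ C)(1/0.559 − 1/0.624) = 0.0637 J.
v = √(2·0.0637/0.0424) = 1.73 m/s.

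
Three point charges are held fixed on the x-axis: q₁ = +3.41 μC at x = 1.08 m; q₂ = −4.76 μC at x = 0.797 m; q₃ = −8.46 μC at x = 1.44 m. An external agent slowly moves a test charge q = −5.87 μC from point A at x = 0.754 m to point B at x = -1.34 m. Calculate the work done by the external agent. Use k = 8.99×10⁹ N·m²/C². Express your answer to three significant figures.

For quasistatic motion the external work equals the change in potential energy: W_ext = qΔV = q(V_B − V_A).
At A: distances to the source charges are 0.326 m, 0.0430 m, 0.686 m; V_A = Σ kqᵢ/rᵢ = -1.01×10⁶ V.
At B: distances to the source charges are 2.42 m, 2.14 m, 2.78 m; V_B = Σ kqᵢ/rᵢ = -3.47×10⁴ V.
ΔV = V_B − V_A = 9.77×10⁵ V.
W_ext = qΔV = (-5.87×10⁻⁶ C)(9.77×10⁵ V) = -5.74 J.

-5.74 J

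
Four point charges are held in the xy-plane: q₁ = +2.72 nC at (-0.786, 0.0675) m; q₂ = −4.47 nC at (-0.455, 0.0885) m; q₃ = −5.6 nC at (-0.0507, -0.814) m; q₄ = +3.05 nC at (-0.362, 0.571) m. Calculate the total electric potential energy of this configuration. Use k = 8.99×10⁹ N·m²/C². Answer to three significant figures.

-4.66×10⁻⁷ J

The work to assemble the configuration equals its total potential energy, U = Σ kqᵢqⱼ/rᵢⱼ over all pairs.
Pair separations: r₁₂ = 0.332 m, r₁₃ = 1.15 m, r₁₄ = 0.658 m, r₂₃ = 0.989 m, r₂₄ = 0.491 m, r₃₄ = 1.42 m.
Summing all 6 pair terms gives U = -4.66×10⁻⁷ J.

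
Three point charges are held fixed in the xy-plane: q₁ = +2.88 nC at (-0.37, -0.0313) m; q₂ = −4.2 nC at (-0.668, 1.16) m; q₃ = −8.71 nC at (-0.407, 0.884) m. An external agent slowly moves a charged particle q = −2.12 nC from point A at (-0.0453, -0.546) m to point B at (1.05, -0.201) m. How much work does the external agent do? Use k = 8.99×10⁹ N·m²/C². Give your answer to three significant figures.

For quasistatic motion the external work equals the change in potential energy: W_ext = qΔV = q(V_B − V_A).
At A: distances to the source charges are 0.609 m, 1.82 m, 1.48 m; V_A = Σ kqᵢ/rᵢ = -31.3 V.
At B: distances to the source charges are 1.43 m, 2.19 m, 1.82 m; V_B = Σ kqᵢ/rᵢ = -42.2 V.
ΔV = V_B − V_A = -10.9 V.
W_ext = qΔV = (-2.12×10⁻⁹ C)(-10.9 V) = 2.31×10⁻⁸ J.

2.31×10⁻⁸ J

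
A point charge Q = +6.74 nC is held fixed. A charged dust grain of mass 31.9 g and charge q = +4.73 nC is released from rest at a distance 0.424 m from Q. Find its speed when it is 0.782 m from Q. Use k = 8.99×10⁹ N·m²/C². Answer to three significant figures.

4.40×10⁻³ m/s

Only the electrostatic force acts, so mechanical energy is conserved: ½mv² = U₁ − U₂ = kQq(1/r₁ − 1/r₂).
U₁ − U₂ = (8.99×10⁹ N·m²/C²)(6.74×10⁻⁹ C)(4.73×10⁻⁹ C)(1/0.424 − 1/0.782) = 3.09×10⁻⁷ J.
v = √(2·3.09×10⁻⁷/0.0319) = 4.40×10⁻³ m/s.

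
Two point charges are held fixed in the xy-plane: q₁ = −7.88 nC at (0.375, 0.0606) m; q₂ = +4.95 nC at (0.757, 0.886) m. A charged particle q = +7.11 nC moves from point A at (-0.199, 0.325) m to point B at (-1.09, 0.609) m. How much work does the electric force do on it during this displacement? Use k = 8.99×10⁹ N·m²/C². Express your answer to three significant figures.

-3.59×10⁻⁷ J

The work done by the electric force is W_field = −ΔU = −q(V_B − V_A) = q(V_A − V_B).
At A: distances to the source charges are 0.632 m, 1.11 m; V_A = Σ kqᵢ/rᵢ = -71.9 V.
At B: distances to the source charges are 1.56 m, 1.87 m; V_B = Σ kqᵢ/rᵢ = -21.5 V.
ΔV = V_B − V_A = 50.5 V.
W_field = −qΔV = −(7.11×10⁻⁹ C)(50.5 V) = -3.59×10⁻⁷ J.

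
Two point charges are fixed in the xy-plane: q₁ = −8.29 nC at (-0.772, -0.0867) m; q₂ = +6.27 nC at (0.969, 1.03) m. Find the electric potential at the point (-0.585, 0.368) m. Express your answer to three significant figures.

The total potential is the scalar sum of each charge's contribution, V = Σ kqᵢ/rᵢ.
Distances from the field point to each charge: r₁ = 0.492 m, r₂ = 1.69 m.
V = k[(-8.29×10⁻⁹)/(0.492) + (6.27×10⁻⁹)/(1.69)] = -118 V.

-118 V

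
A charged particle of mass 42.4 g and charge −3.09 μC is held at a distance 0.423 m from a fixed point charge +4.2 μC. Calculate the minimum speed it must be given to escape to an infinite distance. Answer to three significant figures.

3.61 m/s

To just escape, total mechanical energy must reach zero at infinity: ½mv²_min + U = 0, so ½mv²_min = −U = |kQq|/r.
|U| = |kQq|/r = (8.99×10⁹ N·m²/C²)(4.20×10⁻⁶)(3.09×10⁻⁶)/(0.423) = 0.276 J.
v_min = √(2|U|/m) = √(2·0.276/0.0424) = 3.61 m/s.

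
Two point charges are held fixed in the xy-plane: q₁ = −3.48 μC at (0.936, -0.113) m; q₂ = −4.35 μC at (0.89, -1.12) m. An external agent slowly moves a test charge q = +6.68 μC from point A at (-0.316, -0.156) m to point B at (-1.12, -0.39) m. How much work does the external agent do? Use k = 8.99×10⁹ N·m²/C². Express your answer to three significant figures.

For quasistatic motion the external work equals the change in potential energy: W_ext = qΔV = q(V_B − V_A).
At A: distances to the source charges are 1.25 m, 1.54 m; V_A = Σ kqᵢ/rᵢ = -5.03×10⁴ V.
At B: distances to the source charges are 2.07 m, 2.14 m; V_B = Σ kqᵢ/rᵢ = -3.34×10⁴ V.
ΔV = V_B − V_A = 1.69×10⁴ V.
W_ext = qΔV = (6.68×10⁻⁶ C)(1.69×10⁴ V) = 0.113 J.

0.113 J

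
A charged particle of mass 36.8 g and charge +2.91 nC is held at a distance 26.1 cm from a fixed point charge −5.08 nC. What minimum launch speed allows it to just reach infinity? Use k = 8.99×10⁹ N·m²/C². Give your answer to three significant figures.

To just escape, total mechanical energy must reach zero at infinity: ½mv²_min + U = 0, so ½mv²_min = −U = |kQq|/r.
|U| = |kQq|/r = (8.99×10⁹ N·m²/C²)(5.08×10⁻⁹)(2.91×10⁻⁹)/(0.261) = 5.09×10⁻⁷ J.
v_min = √(2|U|/m) = √(2·5.09×10⁻⁷/0.0368) = 5.26×10⁻³ m/s.

5.26×10⁻³ m/s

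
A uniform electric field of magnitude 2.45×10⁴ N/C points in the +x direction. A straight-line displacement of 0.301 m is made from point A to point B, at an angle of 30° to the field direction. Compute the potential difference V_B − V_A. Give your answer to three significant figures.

-6390 V

Only the component of displacement along E changes the potential: ΔV = −E·d·cosθ.
ΔV = −(2.45×10⁴ V/m)(0.301 m)cos30° = -6390 V.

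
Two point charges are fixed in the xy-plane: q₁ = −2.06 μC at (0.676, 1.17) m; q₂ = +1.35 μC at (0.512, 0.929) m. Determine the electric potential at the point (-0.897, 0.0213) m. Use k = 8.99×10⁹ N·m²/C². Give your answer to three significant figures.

The total potential is the scalar sum of each charge's contribution, V = Σ kqᵢ/rᵢ.
Distances from the field point to each charge: r₁ = 1.95 m, r₂ = 1.68 m.
V = k[(-2.06×10⁻⁶)/(1.95) + (1.35×10⁻⁶)/(1.68)] = -2270 V.

-2270 V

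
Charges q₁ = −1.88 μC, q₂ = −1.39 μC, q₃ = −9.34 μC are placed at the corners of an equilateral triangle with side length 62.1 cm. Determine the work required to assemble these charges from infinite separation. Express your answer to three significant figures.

The assembly work is the sum of pairwise potential energies, U = Σ_{i<j} kqᵢqⱼ/rᵢⱼ.
All three pair separations equal the side length, 0.621 m.
U = (0.0378) + (0.254) + (0.188) = 0.480 J.

0.480 J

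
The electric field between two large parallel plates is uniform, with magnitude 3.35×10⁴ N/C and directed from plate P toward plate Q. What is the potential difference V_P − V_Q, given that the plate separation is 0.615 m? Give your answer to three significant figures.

2.06×10⁴ V

In a uniform field, potential decreases in the direction of E: ΔV = −E·d for a displacement d parallel to E.
Going from Q to P is a displacement of 0.615 m opposite to the field, so V_P − V_Q = +Ed = 2.06×10⁴ V.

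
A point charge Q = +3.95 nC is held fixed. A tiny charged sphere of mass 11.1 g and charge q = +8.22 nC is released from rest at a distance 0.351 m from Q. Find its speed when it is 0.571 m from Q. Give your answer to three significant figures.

Only the electrostatic force acts, so mechanical energy is conserved: ½mv² = U₁ − U₂ = kQq(1/r₁ − 1/r₂).
U₁ − U₂ = (8.99×10⁹ N·m²/C²)(3.95×10⁻⁹ C)(8.22×10⁻⁹ C)(1/0.351 − 1/0.571) = 3.20×10⁻⁷ J.
v = √(2·3.20×10⁻⁷/0.0111) = 7.60×10⁻³ m/s.

7.60×10⁻³ m/s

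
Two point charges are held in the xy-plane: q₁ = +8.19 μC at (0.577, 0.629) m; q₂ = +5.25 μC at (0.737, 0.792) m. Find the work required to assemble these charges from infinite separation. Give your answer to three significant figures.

The assembly work is the sum of pairwise potential energies, U = Σ_{i<j} kqᵢqⱼ/rᵢⱼ.
Pair separations: r₁₂ = 0.228 m.
U = (1.69) = 1.69 J.

1.69 J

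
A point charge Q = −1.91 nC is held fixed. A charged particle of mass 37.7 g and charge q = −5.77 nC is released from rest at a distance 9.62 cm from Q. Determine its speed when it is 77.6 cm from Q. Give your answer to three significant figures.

6.92×10⁻³ m/s

Only the electrostatic force acts, so mechanical energy is conserved: ½mv² = U₁ − U₂ = kQq(1/r₁ − 1/r₂).
U₁ − U₂ = (8.99×10⁹ N·m²/C²)(-1.91×10⁻⁹ C)(-5.77×10⁻⁹ C)(1/0.0962 − 1/0.776) = 9.02×10⁻⁷ J.
v = √(2·9.02×10⁻⁷/0.0377) = 6.92×10⁻³ m/s.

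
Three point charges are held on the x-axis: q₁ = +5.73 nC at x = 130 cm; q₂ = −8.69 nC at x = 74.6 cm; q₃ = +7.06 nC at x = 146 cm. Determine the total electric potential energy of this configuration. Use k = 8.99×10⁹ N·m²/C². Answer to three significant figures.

The assembly work is the sum of pairwise potential energies, U = Σ_{i<j} kqᵢqⱼ/rᵢⱼ.
Pair separations: r₁₂ = 0.554 m, r₁₃ = 0.160 m, r₂₃ = 0.714 m.
U = (-8.08×10⁻⁷) + (2.27×10⁻⁶) + (-7.72×10⁻⁷) = 6.92×10⁻⁷ J.

6.92×10⁻⁷ J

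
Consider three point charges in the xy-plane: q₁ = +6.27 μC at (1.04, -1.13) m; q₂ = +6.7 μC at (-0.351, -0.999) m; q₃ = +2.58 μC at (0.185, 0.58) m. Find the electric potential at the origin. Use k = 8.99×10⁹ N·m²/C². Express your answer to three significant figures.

1.32×10⁵ V

Electric potential is a scalar, so the contributions from each charge add algebraically: V = Σ kqᵢ/rᵢ.
Distances from the field point to each charge: r₁ = 1.54 m, r₂ = 1.06 m, r₃ = 0.609 m.
V = k[(6.27×10⁻⁶)/(1.54) + (6.70×10⁻⁶)/(1.06) + (2.58×10⁻⁶)/(0.609)] = 1.32×10⁵ V.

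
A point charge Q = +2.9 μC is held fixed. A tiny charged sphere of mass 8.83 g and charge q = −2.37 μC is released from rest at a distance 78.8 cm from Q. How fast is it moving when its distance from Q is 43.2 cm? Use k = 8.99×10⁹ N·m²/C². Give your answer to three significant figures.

3.83 m/s

Only the electrostatic force acts, so mechanical energy is conserved: ½mv² = U₁ − U₂ = kQq(1/r₁ − 1/r₂).
U₁ − U₂ = (8.99×10⁹ N·m²/C²)(2.90×10⁻⁶ C)(-2.37×10⁻⁶ C)(1/0.788 − 1/0.432) = 0.0646 J.
v = √(2·0.0646/8.83×10⁻³) = 3.83 m/s.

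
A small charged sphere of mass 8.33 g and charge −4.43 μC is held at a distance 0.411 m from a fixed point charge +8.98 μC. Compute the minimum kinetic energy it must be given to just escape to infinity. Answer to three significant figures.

0.870 J

To just escape, total mechanical energy must reach zero at infinity: ½mv²_min + U = 0, so ½mv²_min = −U = |kQq|/r.
|U| = |kQq|/r = (8.99×10⁹ N·m²/C²)(8.98×10⁻⁶)(4.43×10⁻⁶)/(0.411) = 0.870 J.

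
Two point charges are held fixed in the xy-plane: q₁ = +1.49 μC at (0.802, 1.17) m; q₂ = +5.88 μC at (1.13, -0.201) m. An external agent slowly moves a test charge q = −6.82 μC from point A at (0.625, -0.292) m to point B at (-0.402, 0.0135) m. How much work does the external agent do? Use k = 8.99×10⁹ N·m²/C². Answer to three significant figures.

For quasistatic motion the external work equals the change in potential energy: W_ext = qΔV = q(V_B − V_A).
At A: distances to the source charges are 1.47 m, 0.513 m; V_A = Σ kqᵢ/rᵢ = 1.12×10⁵ V.
At B: distances to the source charges are 1.67 m, 1.55 m; V_B = Σ kqᵢ/rᵢ = 4.22×10⁴ V.
ΔV = V_B − V_A = -6.99×10⁴ V.
W_ext = qΔV = (-6.82×10⁻⁶ C)(-6.99×10⁴ V) = 0.477 J.

0.477 J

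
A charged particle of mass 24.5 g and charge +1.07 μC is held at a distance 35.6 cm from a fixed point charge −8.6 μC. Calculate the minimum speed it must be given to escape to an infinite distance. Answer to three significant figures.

4.36 m/s

To just escape, total mechanical energy must reach zero at infinity: ½mv²_min + U = 0, so ½mv²_min = −U = |kQq|/r.
|U| = |kQq|/r = (8.99×10⁹ N·m²/C²)(8.60×10⁻⁶)(1.07×10⁻⁶)/(0.356) = 0.232 J.
v_min = √(2|U|/m) = √(2·0.232/0.0245) = 4.36 m/s.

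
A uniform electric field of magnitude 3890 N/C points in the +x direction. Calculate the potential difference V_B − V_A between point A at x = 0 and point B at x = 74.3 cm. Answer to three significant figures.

In a uniform field, potential decreases in the direction of E: V_B − V_A = −E·Δx.
V_B − V_A = −(3890 V/m)(0.743 m) = -2890 V.

-2890 V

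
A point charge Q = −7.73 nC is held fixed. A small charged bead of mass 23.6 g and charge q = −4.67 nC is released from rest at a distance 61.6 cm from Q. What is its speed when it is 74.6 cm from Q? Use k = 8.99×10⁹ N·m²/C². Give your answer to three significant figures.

Only the electrostatic force acts, so mechanical energy is conserved: ½mv² = U₁ − U₂ = kQq(1/r₁ − 1/r₂).
U₁ − U₂ = (8.99×10⁹ N·m²/C²)(-7.73×10⁻⁹ C)(-4.67×10⁻⁹ C)(1/0.616 − 1/0.746) = 9.18×10⁻⁸ J.
v = √(2·9.18×10⁻⁸/0.0236) = 2.79×10⁻³ m/s.

2.79×10⁻³ m/s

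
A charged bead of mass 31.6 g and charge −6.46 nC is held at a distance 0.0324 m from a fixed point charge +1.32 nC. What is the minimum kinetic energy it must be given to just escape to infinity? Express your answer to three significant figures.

2.37×10⁻⁶ J

To just escape, total mechanical energy must reach zero at infinity: ½mv²_min + U = 0, so ½mv²_min = −U = |kQq|/r.
|U| = |kQq|/r = (8.99×10⁹ N·m²/C²)(1.32×10⁻⁹)(6.46×10⁻⁹)/(0.0324) = 2.37×10⁻⁶ J.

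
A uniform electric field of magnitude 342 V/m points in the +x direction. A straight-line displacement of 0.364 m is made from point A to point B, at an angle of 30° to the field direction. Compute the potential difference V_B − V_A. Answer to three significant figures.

Only the component of displacement along E changes the potential: ΔV = −E·d·cosθ.
ΔV = −(342 V/m)(0.364 m)cos30° = -108 V.

-108 V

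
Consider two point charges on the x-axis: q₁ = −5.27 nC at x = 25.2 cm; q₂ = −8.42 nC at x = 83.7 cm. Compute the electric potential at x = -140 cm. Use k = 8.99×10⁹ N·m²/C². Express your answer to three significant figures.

-62.5 V

Electric potential is a scalar, so the contributions from each charge add algebraically: V = Σ kqᵢ/rᵢ.
Distances from the field point to each charge: r₁ = 1.65 m, r₂ = 2.24 m.
V = k[(-5.27×10⁻⁹)/(1.65) + (-8.42×10⁻⁹)/(2.24)] = -62.5 V.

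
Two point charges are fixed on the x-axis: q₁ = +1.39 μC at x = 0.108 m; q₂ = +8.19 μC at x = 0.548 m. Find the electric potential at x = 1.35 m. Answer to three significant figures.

The total potential is the scalar sum of each charge's contribution, V = Σ kqᵢ/rᵢ.
Distances from the field point to each charge: r₁ = 1.24 m, r₂ = 0.802 m.
V = k[(1.39×10⁻⁶)/(1.24) + (8.19×10⁻⁶)/(0.802)] = 1.02×10⁵ V.

1.02×10⁵ V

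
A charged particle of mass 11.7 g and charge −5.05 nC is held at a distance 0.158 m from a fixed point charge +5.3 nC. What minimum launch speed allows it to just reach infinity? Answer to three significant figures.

To just escape, total mechanical energy must reach zero at infinity: ½mv²_min + U = 0, so ½mv²_min = −U = |kQq|/r.
|U| = |kQq|/r = (8.99×10⁹ N·m²/C²)(5.30×10⁻⁹)(5.05×10⁻⁹)/(0.158) = 1.52×10⁻⁶ J.
v_min = √(2|U|/m) = √(2·1.52×10⁻⁶/0.0117) = 0.0161 m/s.

0.0161 m/s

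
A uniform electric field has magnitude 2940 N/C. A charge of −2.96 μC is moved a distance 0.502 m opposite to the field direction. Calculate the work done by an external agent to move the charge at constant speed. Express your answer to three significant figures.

The potential change for a displacement 0.502 m opposite to the field direction is ΔV = +Ed = 1480 V.
W_ext = qΔV = -4.37×10⁻³ J.

-4.37×10⁻³ J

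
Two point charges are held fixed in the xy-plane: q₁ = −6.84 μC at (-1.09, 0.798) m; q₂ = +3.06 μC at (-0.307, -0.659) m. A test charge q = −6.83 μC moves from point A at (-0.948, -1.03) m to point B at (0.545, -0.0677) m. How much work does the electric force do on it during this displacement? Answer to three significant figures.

-0.0705 J

The work done by the electric force is W_field = −ΔU = −q(V_B − V_A) = q(V_A − V_B).
At A: distances to the source charges are 1.83 m, 0.741 m; V_A = Σ kqᵢ/rᵢ = 3610 V.
At B: distances to the source charges are 1.85 m, 1.04 m; V_B = Σ kqᵢ/rᵢ = -6710 V.
ΔV = V_B − V_A = -1.03×10⁴ V.
W_field = −qΔV = −(-6.83×10⁻⁶ C)(-1.03×10⁴ V) = -0.0705 J.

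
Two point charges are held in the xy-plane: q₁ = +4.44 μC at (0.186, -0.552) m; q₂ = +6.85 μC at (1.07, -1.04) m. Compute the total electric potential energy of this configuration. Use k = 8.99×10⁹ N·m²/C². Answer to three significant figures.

0.271 J

The assembly work is the sum of pairwise potential energies, U = Σ_{i<j} kqᵢqⱼ/rᵢⱼ.
Pair separations: r₁₂ = 1.01 m.
U = (0.271) = 0.271 J.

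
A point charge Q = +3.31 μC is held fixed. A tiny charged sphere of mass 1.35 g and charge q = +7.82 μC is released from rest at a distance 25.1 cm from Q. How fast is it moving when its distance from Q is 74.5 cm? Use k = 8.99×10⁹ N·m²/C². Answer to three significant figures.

30.2 m/s

Only the electrostatic force acts, so mechanical energy is conserved: ½mv² = U₁ − U₂ = kQq(1/r₁ − 1/r₂).
U₁ − U₂ = (8.99×10⁹ N·m²/C²)(3.31×10⁻⁶ C)(7.82×10⁻⁶ C)(1/0.251 − 1/0.745) = 0.615 J.
v = √(2·0.615/1.35×10⁻³) = 30.2 m/s.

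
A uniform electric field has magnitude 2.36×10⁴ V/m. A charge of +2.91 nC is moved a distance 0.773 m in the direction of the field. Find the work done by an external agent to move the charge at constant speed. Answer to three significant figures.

-5.31×10⁻⁵ J

The potential change for a displacement 0.773 m in the direction of the field is ΔV = −Ed = -1.82×10⁴ V.
W_ext = qΔV = -5.31×10⁻⁵ J.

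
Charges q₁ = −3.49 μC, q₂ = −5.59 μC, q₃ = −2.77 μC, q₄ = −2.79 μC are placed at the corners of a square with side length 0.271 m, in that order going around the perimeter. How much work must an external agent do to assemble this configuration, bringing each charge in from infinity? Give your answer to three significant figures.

The assembly work is the sum of pairwise potential energies, U = Σ_{i<j} kqᵢqⱼ/rᵢⱼ.
The four side pairs have separation 0.271 m and the two diagonal pairs 0.383 m.
Summing all 6 pair terms gives U = 2.33 J.

2.33 J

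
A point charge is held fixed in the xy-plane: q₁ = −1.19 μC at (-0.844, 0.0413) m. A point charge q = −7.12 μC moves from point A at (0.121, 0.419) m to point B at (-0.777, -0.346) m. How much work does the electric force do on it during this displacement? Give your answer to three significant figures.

The work done by the electric force is W_field = −ΔU = −q(V_B − V_A) = q(V_A − V_B).
At A: distance to the source charge is 1.04 m; V_A = kq₁/r = -1.03×10⁴ V.
At B: distance to the source charge is 0.393 m; V_B = kq₁/r = -2.72×10⁴ V.
ΔV = V_B − V_A = -1.69×10⁴ V.
W_field = −qΔV = −(-7.12×10⁻⁶ C)(-1.69×10⁴ V) = -0.120 J.

-0.120 J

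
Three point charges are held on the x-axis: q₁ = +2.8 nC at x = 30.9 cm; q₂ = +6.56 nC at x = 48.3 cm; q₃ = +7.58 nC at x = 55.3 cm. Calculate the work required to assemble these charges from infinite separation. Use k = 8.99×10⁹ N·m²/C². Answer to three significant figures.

The work to assemble the configuration equals its total potential energy, U = Σ kqᵢqⱼ/rᵢⱼ over all pairs.
Pair separations: r₁₂ = 0.174 m, r₁₃ = 0.244 m, r₂₃ = 0.0700 m.
U = (9.49×10⁻⁷) + (7.82×10⁻⁷) + (6.39×10⁻⁶) = 8.12×10⁻⁶ J.

8.12×10⁻⁶ J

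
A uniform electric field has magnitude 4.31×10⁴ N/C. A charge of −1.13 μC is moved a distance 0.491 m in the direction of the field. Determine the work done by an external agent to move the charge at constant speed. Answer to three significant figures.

The potential change for a displacement 0.491 m in the direction of the field is ΔV = −Ed = -2.12×10⁴ V.
W_ext = qΔV = 0.0239 J.

0.0239 J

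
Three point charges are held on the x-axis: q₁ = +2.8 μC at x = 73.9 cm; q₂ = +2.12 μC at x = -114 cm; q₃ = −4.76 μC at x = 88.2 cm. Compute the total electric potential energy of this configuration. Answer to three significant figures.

The assembly work is the sum of pairwise potential energies, U = Σ_{i<j} kqᵢqⱼ/rᵢⱼ.
Pair separations: r₁₂ = 1.88 m, r₁₃ = 0.143 m, r₂₃ = 2.02 m.
U = (0.0284) + (-0.838) + (-0.0449) = -0.854 J.

-0.854 J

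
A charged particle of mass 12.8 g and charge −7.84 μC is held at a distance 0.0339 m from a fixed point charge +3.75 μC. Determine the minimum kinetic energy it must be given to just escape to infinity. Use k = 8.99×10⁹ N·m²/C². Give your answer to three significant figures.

To just escape, total mechanical energy must reach zero at infinity: ½mv²_min + U = 0, so ½mv²_min = −U = |kQq|/r.
|U| = |kQq|/r = (8.99×10⁹ N·m²/C²)(3.75×10⁻⁶)(7.84×10⁻⁶)/(0.0339) = 7.80 J.

7.80 J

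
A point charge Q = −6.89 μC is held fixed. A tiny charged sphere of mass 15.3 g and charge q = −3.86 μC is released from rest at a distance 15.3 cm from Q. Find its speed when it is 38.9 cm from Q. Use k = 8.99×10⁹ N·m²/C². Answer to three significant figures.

11.1 m/s

Only the electrostatic force acts, so mechanical energy is conserved: ½mv² = U₁ − U₂ = kQq(1/r₁ − 1/r₂).
U₁ − U₂ = (8.99×10⁹ N·m²/C²)(-6.89×10⁻⁶ C)(-3.86×10⁻⁶ C)(1/0.153 − 1/0.389) = 0.948 J.
v = √(2·0.948/0.0153) = 11.1 m/s.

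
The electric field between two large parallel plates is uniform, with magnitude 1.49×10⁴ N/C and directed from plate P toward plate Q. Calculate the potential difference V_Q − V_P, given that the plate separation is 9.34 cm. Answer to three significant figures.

In a uniform field, potential decreases in the direction of E: ΔV = −E·d for a displacement d parallel to E.
Going from P to Q is a displacement of 9.34 cm along the field, so V_Q − V_P = −Ed = -1390 V.

-1390 V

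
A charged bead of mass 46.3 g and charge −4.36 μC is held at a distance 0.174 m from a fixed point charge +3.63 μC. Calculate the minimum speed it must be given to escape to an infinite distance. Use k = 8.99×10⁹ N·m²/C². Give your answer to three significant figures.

To just escape, total mechanical energy must reach zero at infinity: ½mv²_min + U = 0, so ½mv²_min = −U = |kQq|/r.
|U| = |kQq|/r = (8.99×10⁹ N·m²/C²)(3.63×10⁻⁶)(4.36×10⁻⁶)/(0.174) = 0.818 J.
v_min = √(2|U|/m) = √(2·0.818/0.0463) = 5.94 m/s.

5.94 m/s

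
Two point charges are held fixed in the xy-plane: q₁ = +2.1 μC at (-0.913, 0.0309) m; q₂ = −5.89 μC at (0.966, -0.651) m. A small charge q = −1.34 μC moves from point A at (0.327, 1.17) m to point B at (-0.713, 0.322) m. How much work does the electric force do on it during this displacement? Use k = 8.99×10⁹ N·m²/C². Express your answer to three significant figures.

0.0568 J

The work done by the electric force is W_field = −ΔU = −q(V_B − V_A) = q(V_A − V_B).
At A: distances to the source charges are 1.68 m, 1.93 m; V_A = Σ kqᵢ/rᵢ = -1.62×10⁴ V.
At B: distances to the source charges are 0.353 m, 1.94 m; V_B = Σ kqᵢ/rᵢ = 2.62×10⁴ V.
ΔV = V_B − V_A = 4.24×10⁴ V.
W_field = −qΔV = −(-1.34×10⁻⁶ C)(4.24×10⁴ V) = 0.0568 J.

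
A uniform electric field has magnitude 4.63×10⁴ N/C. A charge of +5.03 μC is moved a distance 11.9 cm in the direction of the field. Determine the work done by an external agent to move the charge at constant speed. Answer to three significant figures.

-0.0277 J

The potential change for a displacement 11.9 cm in the direction of the field is ΔV = −Ed = -5510 V.
W_ext = qΔV = -0.0277 J.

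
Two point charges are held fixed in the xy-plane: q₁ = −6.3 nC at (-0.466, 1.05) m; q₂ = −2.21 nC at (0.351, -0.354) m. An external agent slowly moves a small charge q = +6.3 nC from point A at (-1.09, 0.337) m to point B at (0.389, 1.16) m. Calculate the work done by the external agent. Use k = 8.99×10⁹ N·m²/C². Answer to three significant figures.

For quasistatic motion the external work equals the change in potential energy: W_ext = qΔV = q(V_B − V_A).
At A: distances to the source charges are 0.947 m, 1.60 m; V_A = Σ kqᵢ/rᵢ = -72.2 V.
At B: distances to the source charges are 0.862 m, 1.51 m; V_B = Σ kqᵢ/rᵢ = -78.8 V.
ΔV = V_B − V_A = -6.61 V.
W_ext = qΔV = (6.30×10⁻⁹ C)(-6.61 V) = -4.17×10⁻⁸ J.

-4.17×10⁻⁸ J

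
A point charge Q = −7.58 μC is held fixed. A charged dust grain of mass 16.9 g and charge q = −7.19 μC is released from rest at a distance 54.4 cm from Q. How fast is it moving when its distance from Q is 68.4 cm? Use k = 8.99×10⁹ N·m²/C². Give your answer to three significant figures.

4.67 m/s

Only the electrostatic force acts, so mechanical energy is conserved: ½mv² = U₁ − U₂ = kQq(1/r₁ − 1/r₂).
U₁ − U₂ = (8.99×10⁹ N·m²/C²)(-7.58×10⁻⁶ C)(-7.19×10⁻⁶ C)(1/0.544 − 1/0.684) = 0.184 J.
v = √(2·0.184/0.0169) = 4.67 m/s.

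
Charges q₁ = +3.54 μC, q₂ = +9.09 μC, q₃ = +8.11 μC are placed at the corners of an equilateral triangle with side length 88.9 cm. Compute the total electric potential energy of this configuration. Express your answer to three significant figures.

1.36 J

The work to assemble the configuration equals its total potential energy, U = Σ kqᵢqⱼ/rᵢⱼ over all pairs.
All three pair separations equal the side length, 0.889 m.
U = (0.325) + (0.290) + (0.745) = 1.36 J.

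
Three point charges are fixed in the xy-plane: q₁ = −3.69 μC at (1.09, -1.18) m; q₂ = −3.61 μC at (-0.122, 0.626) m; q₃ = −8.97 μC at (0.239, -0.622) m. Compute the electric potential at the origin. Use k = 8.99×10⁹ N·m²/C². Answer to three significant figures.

-1.93×10⁵ V

Electric potential is a scalar, so the contributions from each charge add algebraically: V = Σ kqᵢ/rᵢ.
Distances from the field point to each charge: r₁ = 1.61 m, r₂ = 0.638 m, r₃ = 0.666 m.
V = k[(-3.69×10⁻⁶)/(1.61) + (-3.61×10⁻⁶)/(0.638) + (-8.97×10⁻⁶)/(0.666)] = -1.93×10⁵ V.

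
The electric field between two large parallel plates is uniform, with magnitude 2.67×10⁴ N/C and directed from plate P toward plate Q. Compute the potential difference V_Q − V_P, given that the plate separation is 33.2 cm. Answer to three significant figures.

-8860 V

In a uniform field, potential decreases in the direction of E: ΔV = −E·d for a displacement d parallel to E.
Going from P to Q is a displacement of 33.2 cm along the field, so V_Q − V_P = −Ed = -8860 V.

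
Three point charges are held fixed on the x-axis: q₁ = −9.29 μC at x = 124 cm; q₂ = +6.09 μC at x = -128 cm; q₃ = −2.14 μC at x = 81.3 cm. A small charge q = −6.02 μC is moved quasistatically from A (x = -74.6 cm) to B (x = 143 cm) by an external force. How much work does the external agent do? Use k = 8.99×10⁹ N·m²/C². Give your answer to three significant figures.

For quasistatic motion the external work equals the change in potential energy: W_ext = qΔV = q(V_B − V_A).
At A: distances to the source charges are 1.99 m, 0.534 m, 1.56 m; V_A = Σ kqᵢ/rᵢ = 4.81×10⁴ V.
At B: distances to the source charges are 0.190 m, 2.71 m, 0.617 m; V_B = Σ kqᵢ/rᵢ = -4.51×10⁵ V.
ΔV = V_B − V_A = -4.99×10⁵ V.
W_ext = qΔV = (-6.02×10⁻⁶ C)(-4.99×10⁵ V) = 3.00 J.

3.00 J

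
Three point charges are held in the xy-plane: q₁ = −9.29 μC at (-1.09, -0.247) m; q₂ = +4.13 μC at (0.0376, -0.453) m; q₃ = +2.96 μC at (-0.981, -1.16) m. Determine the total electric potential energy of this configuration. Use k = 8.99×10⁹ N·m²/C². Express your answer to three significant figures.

-0.481 J

The assembly work is the sum of pairwise potential energies, U = Σ_{i<j} kqᵢqⱼ/rᵢⱼ.
Pair separations: r₁₂ = 1.15 m, r₁₃ = 0.919 m, r₂₃ = 1.24 m.
U = (-0.301) + (-0.269) + (0.0886) = -0.481 J.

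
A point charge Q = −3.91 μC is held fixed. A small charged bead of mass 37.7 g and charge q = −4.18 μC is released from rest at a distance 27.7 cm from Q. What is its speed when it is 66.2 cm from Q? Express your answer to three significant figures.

4.05 m/s

Only the electrostatic force acts, so mechanical energy is conserved: ½mv² = U₁ − U₂ = kQq(1/r₁ − 1/r₂).
U₁ − U₂ = (8.99×10⁹ N·m²/C²)(-3.91×10⁻⁶ C)(-4.18×10⁻⁶ C)(1/0.277 − 1/0.662) = 0.308 J.
v = √(2·0.308/0.0377) = 4.05 m/s.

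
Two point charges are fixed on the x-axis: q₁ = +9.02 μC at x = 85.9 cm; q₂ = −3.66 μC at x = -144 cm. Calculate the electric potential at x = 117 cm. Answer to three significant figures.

Electric potential is a scalar, so the contributions from each charge add algebraically: V = Σ kqᵢ/rᵢ.
Distances from the field point to each charge: r₁ = 0.311 m, r₂ = 2.61 m.
V = k[(9.02×10⁻⁶)/(0.311) + (-3.66×10⁻⁶)/(2.61)] = 2.48×10⁵ V.

2.48×10⁵ V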